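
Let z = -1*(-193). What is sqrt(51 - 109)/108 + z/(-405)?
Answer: -193/405 + I*sqrt(58)/108 ≈ -0.47654 + 0.070516*I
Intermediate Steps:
z = 193
sqrt(51 - 109)/108 + z/(-405) = sqrt(51 - 109)/108 + 193/(-405) = sqrt(-58)*(1/108) + 193*(-1/405) = (I*sqrt(58))*(1/108) - 193/405 = I*sqrt(58)/108 - 193/405 = -193/405 + I*sqrt(58)/108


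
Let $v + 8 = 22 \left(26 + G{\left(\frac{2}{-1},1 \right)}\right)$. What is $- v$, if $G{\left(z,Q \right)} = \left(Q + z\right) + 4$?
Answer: $-630$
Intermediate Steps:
$G{\left(z,Q \right)} = 4 + Q + z$
$v = 630$ ($v = -8 + 22 \left(26 + \left(4 + 1 + \frac{2}{-1}\right)\right) = -8 + 22 \left(26 + \left(4 + 1 + 2 \left(-1\right)\right)\right) = -8 + 22 \left(26 + \left(4 + 1 - 2\right)\right) = -8 + 22 \left(26 + 3\right) = -8 + 22 \cdot 29 = -8 + 638 = 630$)
$- v = \left(-1\right) 630 = -630$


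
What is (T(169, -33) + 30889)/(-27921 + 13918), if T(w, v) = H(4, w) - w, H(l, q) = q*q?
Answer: -59281/14003 ≈ -4.2335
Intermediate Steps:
H(l, q) = q²
T(w, v) = w² - w
(T(169, -33) + 30889)/(-27921 + 13918) = (169*(-1 + 169) + 30889)/(-27921 + 13918) = (169*168 + 30889)/(-14003) = (28392 + 30889)*(-1/14003) = 59281*(-1/14003) = -59281/14003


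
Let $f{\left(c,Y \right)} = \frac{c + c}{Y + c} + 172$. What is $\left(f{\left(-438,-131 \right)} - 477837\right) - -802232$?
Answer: $\frac{184679499}{569} \approx 3.2457 \cdot 10^{5}$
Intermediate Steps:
$f{\left(c,Y \right)} = 172 + \frac{2 c}{Y + c}$ ($f{\left(c,Y \right)} = \frac{2 c}{Y + c} + 172 = 172 + \frac{2 c}{Y + c}$)
$\left(f{\left(-438,-131 \right)} - 477837\right) - -802232 = \left(\frac{2 \left(86 \left(-131\right) + 87 \left(-438\right)\right)}{-131 - 438} - 477837\right) - -802232 = \left(\frac{2 \left(-11266 - 38106\right)}{-569} - 477837\right) + 802232 = \left(2 \left(- \frac{1}{569}\right) \left(-49372\right) - 477837\right) + 802232 = \left(\frac{98744}{569} - 477837\right) + 802232 = - \frac{271790509}{569} + 802232 = \frac{184679499}{569}$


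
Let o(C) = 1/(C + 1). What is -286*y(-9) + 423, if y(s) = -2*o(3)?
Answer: 566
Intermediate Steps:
o(C) = 1/(1 + C)
y(s) = -½ (y(s) = -2/(1 + 3) = -2/4 = -2*¼ = -½)
-286*y(-9) + 423 = -286*(-½) + 423 = 143 + 423 = 566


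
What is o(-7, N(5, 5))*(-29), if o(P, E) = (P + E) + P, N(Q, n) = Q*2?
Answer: 116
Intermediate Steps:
N(Q, n) = 2*Q
o(P, E) = E + 2*P (o(P, E) = (E + P) + P = E + 2*P)
o(-7, N(5, 5))*(-29) = (2*5 + 2*(-7))*(-29) = (10 - 14)*(-29) = -4*(-29) = 116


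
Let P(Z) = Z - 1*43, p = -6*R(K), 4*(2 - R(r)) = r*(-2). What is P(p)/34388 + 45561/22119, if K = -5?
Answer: 130488909/63385681 ≈ 2.0587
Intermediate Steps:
R(r) = 2 + r/2 (R(r) = 2 - r*(-2)/4 = 2 - (-1)*r/2 = 2 + r/2)
p = 3 (p = -6*(2 + (1/2)*(-5)) = -6*(2 - 5/2) = -6*(-1/2) = 3)
P(Z) = -43 + Z (P(Z) = Z - 43 = -43 + Z)
P(p)/34388 + 45561/22119 = (-43 + 3)/34388 + 45561/22119 = -40*1/34388 + 45561*(1/22119) = -10/8597 + 15187/7373 = 130488909/63385681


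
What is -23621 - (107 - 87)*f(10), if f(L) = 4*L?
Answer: -24421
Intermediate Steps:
-23621 - (107 - 87)*f(10) = -23621 - (107 - 87)*4*10 = -23621 - 20*40 = -23621 - 1*800 = -23621 - 800 = -24421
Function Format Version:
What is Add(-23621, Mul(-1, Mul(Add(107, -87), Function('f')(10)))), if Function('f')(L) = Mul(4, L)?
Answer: -24421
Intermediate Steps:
Add(-23621, Mul(-1, Mul(Add(107, -87), Function('f')(10)))) = Add(-23621, Mul(-1, Mul(Add(107, -87), Mul(4, 10)))) = Add(-23621, Mul(-1, Mul(20, 40))) = Add(-23621, Mul(-1, 800)) = Add(-23621, -800) = -24421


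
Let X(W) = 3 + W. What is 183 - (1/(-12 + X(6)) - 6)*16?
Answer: 853/3 ≈ 284.33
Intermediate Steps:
183 - (1/(-12 + X(6)) - 6)*16 = 183 - (1/(-12 + (3 + 6)) - 6)*16 = 183 - (1/(-12 + 9) - 6)*16 = 183 - (1/(-3) - 6)*16 = 183 - (-1/3 - 6)*16 = 183 - (-19)*16/3 = 183 - 1*(-304/3) = 183 + 304/3 = 853/3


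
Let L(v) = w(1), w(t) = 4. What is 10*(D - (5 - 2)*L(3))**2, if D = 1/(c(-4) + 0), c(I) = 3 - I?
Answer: 68890/49 ≈ 1405.9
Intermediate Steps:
L(v) = 4
D = 1/7 (D = 1/((3 - 1*(-4)) + 0) = 1/((3 + 4) + 0) = 1/(7 + 0) = 1/7 ≈ 0.14286)
10*(D - (5 - 2)*L(3))**2 = 10*(1/7 - (5 - 2)*4)**2 = 10*(1/7 - 3*4)**2 = 10*(1/7 - 1*12)**2 = 10*(1/7 - 12)**2 = 10*(-83/7)**2 = 10*(6889/49) = 68890/49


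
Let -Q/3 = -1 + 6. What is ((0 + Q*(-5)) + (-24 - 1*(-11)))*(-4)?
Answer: -248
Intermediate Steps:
Q = -15 (Q = -3*(-1 + 6) = -3*5 = -15)
((0 + Q*(-5)) + (-24 - 1*(-11)))*(-4) = ((0 - 15*(-5)) + (-24 - 1*(-11)))*(-4) = ((0 + 75) + (-24 + 11))*(-4) = (75 - 13)*(-4) = 62*(-4) = -248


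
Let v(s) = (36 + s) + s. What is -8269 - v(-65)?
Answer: -8175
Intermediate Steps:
v(s) = 36 + 2*s
-8269 - v(-65) = -8269 - (36 + 2*(-65)) = -8269 - (36 - 130) = -8269 - 1*(-94) = -8269 + 94 = -8175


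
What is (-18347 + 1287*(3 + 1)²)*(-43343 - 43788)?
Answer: -195609095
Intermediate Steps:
(-18347 + 1287*(3 + 1)²)*(-43343 - 43788) = (-18347 + 1287*4²)*(-87131) = (-18347 + 1287*16)*(-87131) = (-18347 + 20592)*(-87131) = 2245*(-87131) = -195609095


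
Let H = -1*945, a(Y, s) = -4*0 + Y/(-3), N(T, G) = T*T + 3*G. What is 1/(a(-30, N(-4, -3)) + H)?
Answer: -1/935 ≈ -0.0010695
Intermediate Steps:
N(T, G) = T² + 3*G
a(Y, s) = -Y/3 (a(Y, s) = 0 + Y*(-⅓) = 0 - Y/3 = -Y/3)
H = -945
1/(a(-30, N(-4, -3)) + H) = 1/(-⅓*(-30) - 945) = 1/(10 - 945) = 1/(-935) = -1/935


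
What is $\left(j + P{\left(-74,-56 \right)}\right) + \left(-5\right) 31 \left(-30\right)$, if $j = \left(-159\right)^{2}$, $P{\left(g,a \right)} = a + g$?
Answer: $29801$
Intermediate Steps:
$j = 25281$
$\left(j + P{\left(-74,-56 \right)}\right) + \left(-5\right) 31 \left(-30\right) = \left(25281 - 130\right) + \left(-5\right) 31 \left(-30\right) = \left(25281 - 130\right) - -4650 = 25151 + 4650 = 29801$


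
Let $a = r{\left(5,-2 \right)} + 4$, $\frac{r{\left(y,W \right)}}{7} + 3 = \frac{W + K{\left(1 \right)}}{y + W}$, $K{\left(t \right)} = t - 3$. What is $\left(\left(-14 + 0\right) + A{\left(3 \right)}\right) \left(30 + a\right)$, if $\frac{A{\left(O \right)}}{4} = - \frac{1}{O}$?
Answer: $- \frac{506}{9} \approx -56.222$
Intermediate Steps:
$A{\left(O \right)} = - \frac{4}{O}$ ($A{\left(O \right)} = 4 \left(- \frac{1}{O}\right) = - \frac{4}{O}$)
$K{\left(t \right)} = -3 + t$ ($K{\left(t \right)} = t - 3 = -3 + t$)
$r{\left(y,W \right)} = -21 + \frac{7 \left(-2 + W\right)}{W + y}$ ($r{\left(y,W \right)} = -21 + 7 \frac{W + \left(-3 + 1\right)}{y + W} = -21 + 7 \frac{W - 2}{W + y} = -21 + 7 \frac{-2 + W}{W + y} = -21 + \frac{7 \left(-2 + W\right)}{W + y}$)
$a = - \frac{79}{3}$ ($a = \frac{7 \left(-2 - 15 - -4\right)}{-2 + 5} + 4 = \frac{7 \left(-2 - 15 + 4\right)}{3} + 4 = 7 \cdot \frac{1}{3} \left(-13\right) + 4 = - \frac{91}{3} + 4 = - \frac{79}{3} \approx -26.333$)
$\left(\left(-14 + 0\right) + A{\left(3 \right)}\right) \left(30 + a\right) = \left(\left(-14 + 0\right) - \frac{4}{3}\right) \left(30 - \frac{79}{3}\right) = \left(-14 - \frac{4}{3}\right) \frac{11}{3} = \left(- \frac{46}{3}\right) \frac{11}{3} = - \frac{506}{9}$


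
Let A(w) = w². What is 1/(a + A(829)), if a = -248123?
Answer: 1/439118 ≈ 2.2773e-6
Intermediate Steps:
1/(a + A(829)) = 1/(-248123 + 829²) = 1/(-248123 + 687241) = 1/439118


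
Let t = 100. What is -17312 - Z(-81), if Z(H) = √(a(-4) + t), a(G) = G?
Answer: -17312 - 4*√6 ≈ -17322.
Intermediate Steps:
Z(H) = 4*√6 (Z(H) = √(-4 + 100) = √96 = 4*√6)
-17312 - Z(-81) = -17312 - 4*√6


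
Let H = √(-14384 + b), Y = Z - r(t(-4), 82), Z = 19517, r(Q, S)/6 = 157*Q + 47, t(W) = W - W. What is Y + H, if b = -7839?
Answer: 19235 + I*√22223 ≈ 19235.0 + 149.07*I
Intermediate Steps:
t(W) = 0
r(Q, S) = 282 + 942*Q (r(Q, S) = 6*(157*Q + 47) = 6*(47 + 157*Q) = 282 + 942*Q)
Y = 19235 (Y = 19517 - (282 + 942*0) = 19517 - (282 + 0) = 19517 - 1*282 = 19517 - 282 = 19235)
H = I*√22223 (H = √(-14384 - 7839) = √(-22223) = I*√22223 ≈ 149.07*I)
Y + H = 19235 + I*√22223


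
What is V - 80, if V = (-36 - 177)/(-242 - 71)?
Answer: -24827/313 ≈ -79.319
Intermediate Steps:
V = 213/313 (V = -213/(-313) = -213*(-1/313) = 213/313 ≈ 0.68051)
V - 80 = 213/313 - 80 = -24827/313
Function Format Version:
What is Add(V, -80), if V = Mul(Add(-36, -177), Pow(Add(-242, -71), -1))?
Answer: Rational(-24827, 313) ≈ -79.319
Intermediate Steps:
V = Rational(213, 313) (V = Mul(-213, Pow(-313, -1)) = Mul(-213, Rational(-1, 313)) = Rational(213, 313) ≈ 0.68051)
Add(V, -80) = Add(Rational(213, 313), -80) = Rational(-24827, 313)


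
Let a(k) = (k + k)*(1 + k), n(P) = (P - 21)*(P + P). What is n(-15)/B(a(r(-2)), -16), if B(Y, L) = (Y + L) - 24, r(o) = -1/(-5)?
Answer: -6750/247 ≈ -27.328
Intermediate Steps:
r(o) = 1/5 (r(o) = -1*(-1/5) = 1/5)
n(P) = 2*P*(-21 + P) (n(P) = (-21 + P)*(2*P) = 2*P*(-21 + P))
a(k) = 2*k*(1 + k) (a(k) = (2*k)*(1 + k) = 2*k*(1 + k))
B(Y, L) = -24 + L + Y (B(Y, L) = (L + Y) - 24 = -24 + L + Y)
n(-15)/B(a(r(-2)), -16) = (2*(-15)*(-21 - 15))/(-24 - 16 + 2*(1/5)*(1 + 1/5)) = (2*(-15)*(-36))/(-24 - 16 + 2*(1/5)*(6/5)) = 1080/(-24 - 16 + 12/25) = 1080/(-988/25) = 1080*(-25/988) = -6750/247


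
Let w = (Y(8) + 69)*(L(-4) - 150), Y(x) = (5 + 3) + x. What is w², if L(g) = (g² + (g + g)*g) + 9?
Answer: 62489025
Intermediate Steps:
Y(x) = 8 + x
L(g) = 9 + 3*g² (L(g) = (g² + (2*g)*g) + 9 = (g² + 2*g²) + 9 = 3*g² + 9 = 9 + 3*g²)
w = -7905 (w = ((8 + 8) + 69)*((9 + 3*(-4)²) - 150) = (16 + 69)*((9 + 3*16) - 150) = 85*((9 + 48) - 150) = 85*(57 - 150) = 85*(-93) = -7905)
w² = (-7905)² = 62489025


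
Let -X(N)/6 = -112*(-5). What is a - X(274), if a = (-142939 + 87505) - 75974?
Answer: -128048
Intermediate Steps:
a = -131408 (a = -55434 - 75974 = -131408)
X(N) = -3360 (X(N) = -(-672)*(-5) = -6*560 = -3360)
a - X(274) = -131408 - 1*(-3360) = -131408 + 3360 = -128048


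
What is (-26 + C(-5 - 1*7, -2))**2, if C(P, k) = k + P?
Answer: 1600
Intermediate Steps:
C(P, k) = P + k
(-26 + C(-5 - 1*7, -2))**2 = (-26 + ((-5 - 1*7) - 2))**2 = (-26 + ((-5 - 7) - 2))**2 = (-26 + (-12 - 2))**2 = (-26 - 14)**2 = (-40)**2 = 1600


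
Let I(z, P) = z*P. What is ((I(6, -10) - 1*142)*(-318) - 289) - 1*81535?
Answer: -17588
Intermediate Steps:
I(z, P) = P*z
((I(6, -10) - 1*142)*(-318) - 289) - 1*81535 = ((-10*6 - 1*142)*(-318) - 289) - 1*81535 = ((-60 - 142)*(-318) - 289) - 81535 = (-202*(-318) - 289) - 81535 = (64236 - 289) - 81535 = 63947 - 81535 = -17588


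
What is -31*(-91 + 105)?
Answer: -434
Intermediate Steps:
-31*(-91 + 105) = -31*14 = -434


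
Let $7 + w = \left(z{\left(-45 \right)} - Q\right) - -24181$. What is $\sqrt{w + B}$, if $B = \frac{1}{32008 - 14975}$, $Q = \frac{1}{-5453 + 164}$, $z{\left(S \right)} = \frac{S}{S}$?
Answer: $\frac{319 \sqrt{1928033377353249}}{90087537} \approx 155.48$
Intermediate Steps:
$z{\left(S \right)} = 1$
$Q = - \frac{1}{5289}$ ($Q = \frac{1}{-5289} = - \frac{1}{5289} \approx -0.00018907$)
$B = \frac{1}{17033} \approx 5.871 \cdot 10^{-5}$
$w = \frac{127861576}{5289}$ ($w = -7 + \left(\left(1 - - \frac{1}{5289}\right) - -24181\right) = -7 + \left(\left(1 + \frac{1}{5289}\right) + 24181\right) = -7 + \left(\frac{5290}{5289} + 24181\right) = -7 + \frac{127898599}{5289} = \frac{127861576}{5289} \approx 24175.0$)
$\sqrt{w + B} = \sqrt{\frac{127861576}{5289} + \frac{1}{17033}} = \sqrt{\frac{2177866229297}{90087537}} = \frac{319 \sqrt{1928033377353249}}{90087537}$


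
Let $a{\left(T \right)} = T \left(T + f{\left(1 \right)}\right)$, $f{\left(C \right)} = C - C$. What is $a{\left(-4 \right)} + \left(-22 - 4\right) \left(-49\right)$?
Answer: $1290$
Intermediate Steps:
$f{\left(C \right)} = 0$
$a{\left(T \right)} = T^{2}$ ($a{\left(T \right)} = T \left(T + 0\right) = T T = T^{2}$)
$a{\left(-4 \right)} + \left(-22 - 4\right) \left(-49\right) = \left(-4\right)^{2} + \left(-22 - 4\right) \left(-49\right) = 16 - -1274 = 16 + 1274 = 1290$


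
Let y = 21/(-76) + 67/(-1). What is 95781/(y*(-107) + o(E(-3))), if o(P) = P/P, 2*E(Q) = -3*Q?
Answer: 2426452/182389 ≈ 13.304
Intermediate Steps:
E(Q) = -3*Q/2 (E(Q) = (-3*Q)/2 = -3*Q/2)
y = -5113/76 (y = 21*(-1/76) + 67*(-1) = -21/76 - 67 = -5113/76 ≈ -67.276)
o(P) = 1
95781/(y*(-107) + o(E(-3))) = 95781/(-5113/76*(-107) + 1) = 95781/(547091/76 + 1) = 95781/(547167/76) = 95781*(76/547167) = 2426452/182389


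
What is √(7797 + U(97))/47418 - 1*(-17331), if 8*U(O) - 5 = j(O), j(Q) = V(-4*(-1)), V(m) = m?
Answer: 17331 + √124770/189672 ≈ 17331.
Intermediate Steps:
j(Q) = 4 (j(Q) = -4*(-1) = 4)
U(O) = 9/8 (U(O) = 5/8 + (⅛)*4 = 5/8 + ½ = 9/8)
√(7797 + U(97))/47418 - 1*(-17331) = √(7797 + 9/8)/47418 - 1*(-17331) = √(62385/8)*(1/47418) + 17331 = (√124770/4)*(1/47418) + 17331 = √124770/189672 + 17331 = 17331 + √124770/189672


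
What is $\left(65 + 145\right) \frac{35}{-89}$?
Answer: $- \frac{7350}{89} \approx -82.584$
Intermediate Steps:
$\left(65 + 145\right) \frac{35}{-89} = 210 \cdot 35 \left(- \frac{1}{89}\right) = 210 \left(- \frac{35}{89}\right) = - \frac{7350}{89}$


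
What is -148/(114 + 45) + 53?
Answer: 8279/159 ≈ 52.069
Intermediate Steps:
-148/(114 + 45) + 53 = -148/159 + 53 = 8279/159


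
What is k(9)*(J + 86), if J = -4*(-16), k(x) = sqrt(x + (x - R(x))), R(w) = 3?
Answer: 150*sqrt(15) ≈ 580.95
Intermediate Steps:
k(x) = sqrt(-3 + 2*x) (k(x) = sqrt(x + (x - 1*3)) = sqrt(x + (x - 3)) = sqrt(x + (-3 + x)) = sqrt(-3 + 2*x))
J = 64
k(9)*(J + 86) = sqrt(-3 + 2*9)*(64 + 86) = sqrt(-3 + 18)*150 = sqrt(15)*150 = 150*sqrt(15)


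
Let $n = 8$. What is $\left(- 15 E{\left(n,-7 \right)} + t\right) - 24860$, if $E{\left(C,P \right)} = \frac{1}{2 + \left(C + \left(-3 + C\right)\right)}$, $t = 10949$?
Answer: $-13912$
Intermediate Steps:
$E{\left(C,P \right)} = \frac{1}{-1 + 2 C}$ ($E{\left(C,P \right)} = \frac{1}{2 + \left(-3 + 2 C\right)} = \frac{1}{-1 + 2 C}$)
$\left(- 15 E{\left(n,-7 \right)} + t\right) - 24860 = \left(- \frac{15}{-1 + 2 \cdot 8} + 10949\right) - 24860 = \left(- \frac{15}{-1 + 16} + 10949\right) - 24860 = \left(- \frac{15}{15} + 10949\right) - 24860 = \left(\left(-15\right) \frac{1}{15} + 10949\right) - 24860 = \left(-1 + 10949\right) - 24860 = 10948 - 24860 = -13912$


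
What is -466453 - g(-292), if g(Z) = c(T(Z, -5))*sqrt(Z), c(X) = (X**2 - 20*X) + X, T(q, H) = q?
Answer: -466453 - 181624*I*sqrt(73) ≈ -4.6645e+5 - 1.5518e+6*I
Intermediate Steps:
c(X) = X**2 - 19*X
g(Z) = Z**(3/2)*(-19 + Z) (g(Z) = (Z*(-19 + Z))*sqrt(Z) = Z**(3/2)*(-19 + Z))
-466453 - g(-292) = -466453 - (-292)**(3/2)*(-19 - 292) = -466453 - (-584*I*sqrt(73))*(-311) = -466453 - 181624*I*sqrt(73)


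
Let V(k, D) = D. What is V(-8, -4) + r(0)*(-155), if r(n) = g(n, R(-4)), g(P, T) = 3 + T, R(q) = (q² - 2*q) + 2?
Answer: -4499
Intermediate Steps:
R(q) = 2 + q² - 2*q
r(n) = 29 (r(n) = 3 + (2 + (-4)² - 2*(-4)) = 3 + (2 + 16 + 8) = 3 + 26 = 29)
V(-8, -4) + r(0)*(-155) = -4 + 29*(-155) = -4 - 4495 = -4499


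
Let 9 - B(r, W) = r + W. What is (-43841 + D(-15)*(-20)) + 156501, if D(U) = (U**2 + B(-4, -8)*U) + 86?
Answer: 112740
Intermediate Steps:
B(r, W) = 9 - W - r (B(r, W) = 9 - (r + W) = 9 - (W + r) = 9 + (-W - r) = 9 - W - r)
D(U) = 86 + U**2 + 21*U (D(U) = (U**2 + (9 - 1*(-8) - 1*(-4))*U) + 86 = (U**2 + (9 + 8 + 4)*U) + 86 = (U**2 + 21*U) + 86 = 86 + U**2 + 21*U)
(-43841 + D(-15)*(-20)) + 156501 = (-43841 + (86 + (-15)**2 + 21*(-15))*(-20)) + 156501 = (-43841 + (86 + 225 - 315)*(-20)) + 156501 = (-43841 - 4*(-20)) + 156501 = (-43841 + 80) + 156501 = -43761 + 156501 = 112740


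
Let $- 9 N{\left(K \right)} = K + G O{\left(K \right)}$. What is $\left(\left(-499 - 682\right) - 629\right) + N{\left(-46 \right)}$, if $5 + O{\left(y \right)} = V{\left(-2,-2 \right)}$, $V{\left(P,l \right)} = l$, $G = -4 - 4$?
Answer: $- \frac{16300}{9} \approx -1811.1$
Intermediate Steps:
$G = -8$ ($G = -4 - 4 = -8$)
$O{\left(y \right)} = -7$ ($O{\left(y \right)} = -5 - 2 = -7$)
$N{\left(K \right)} = - \frac{56}{9} - \frac{K}{9}$ ($N{\left(K \right)} = - \frac{K - -56}{9} = - \frac{K + 56}{9} = - \frac{56 + K}{9} = - \frac{56}{9} - \frac{K}{9}$)
$\left(\left(-499 - 682\right) - 629\right) + N{\left(-46 \right)} = \left(\left(-499 - 682\right) - 629\right) - \frac{10}{9} = \left(-1181 - 629\right) + \left(- \frac{56}{9} + \frac{46}{9}\right) = -1810 - \frac{10}{9} = - \frac{16300}{9}$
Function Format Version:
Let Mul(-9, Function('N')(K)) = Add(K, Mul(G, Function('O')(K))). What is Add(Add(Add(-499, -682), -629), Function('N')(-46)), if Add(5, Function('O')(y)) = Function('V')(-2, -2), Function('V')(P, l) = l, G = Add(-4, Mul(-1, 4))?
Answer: Rational(-16300, 9) ≈ -1811.1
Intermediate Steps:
G = -8 (G = Add(-4, -4) = -8)
Function('O')(y) = -7 (Function('O')(y) = Add(-5, -2) = -7)
Function('N')(K) = Add(Rational(-56, 9), Mul(Rational(-1, 9), K)) (Function('N')(K) = Mul(Rational(-1, 9), Add(K, Mul(-8, -7))) = Mul(Rational(-1, 9), Add(K, 56)) = Mul(Rational(-1, 9), Add(56, K)) = Add(Rational(-56, 9), Mul(Rational(-1, 9), K)))
Add(Add(Add(-499, -682), -629), Function('N')(-46)) = Add(Add(Add(-499, -682), -629), Add(Rational(-56, 9), Mul(Rational(-1, 9), -46))) = Add(Add(-1181, -629), Add(Rational(-56, 9), Rational(46, 9))) = Add(-1810, Rational(-10, 9)) = Rational(-16300, 9)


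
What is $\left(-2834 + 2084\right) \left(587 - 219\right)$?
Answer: $-276000$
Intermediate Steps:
$\left(-2834 + 2084\right) \left(587 - 219\right) = \left(-750\right) 368 = -276000$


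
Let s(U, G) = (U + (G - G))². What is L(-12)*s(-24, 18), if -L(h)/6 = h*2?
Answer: 82944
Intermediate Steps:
L(h) = -12*h (L(h) = -6*h*2 = -12*h)
s(U, G) = U² (s(U, G) = (U + 0)² = U²)
L(-12)*s(-24, 18) = -12*(-12)*(-24)² = 144*576 = 82944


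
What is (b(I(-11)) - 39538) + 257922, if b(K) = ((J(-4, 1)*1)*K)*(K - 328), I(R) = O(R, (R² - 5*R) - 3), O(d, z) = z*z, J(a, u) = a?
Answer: -3543494932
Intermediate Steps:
O(d, z) = z²
I(R) = (-3 + R² - 5*R)² (I(R) = ((R² - 5*R) - 3)² = (-3 + R² - 5*R)²)
b(K) = -4*K*(-328 + K) (b(K) = ((-4*1)*K)*(K - 328) = (-4*K)*(-328 + K) = -4*K*(-328 + K))
(b(I(-11)) - 39538) + 257922 = (4*(3 - 1*(-11)² + 5*(-11))²*(328 - (3 - 1*(-11)² + 5*(-11))²) - 39538) + 257922 = (4*(3 - 1*121 - 55)²*(328 - (3 - 1*121 - 55)²) - 39538) + 257922 = (4*(3 - 121 - 55)²*(328 - (3 - 121 - 55)²) - 39538) + 257922 = (4*(-173)²*(328 - 1*(-173)²) - 39538) + 257922 = (4*29929*(328 - 1*29929) - 39538) + 257922 = (4*29929*(328 - 29929) - 39538) + 257922 = (4*29929*(-29601) - 39538) + 257922 = (-3543713316 - 39538) + 257922 = -3543752854 + 257922 = -3543494932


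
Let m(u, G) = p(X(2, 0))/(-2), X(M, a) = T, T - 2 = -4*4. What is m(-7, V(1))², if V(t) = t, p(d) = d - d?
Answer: 0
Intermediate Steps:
T = -14 (T = 2 - 4*4 = 2 - 16 = -14)
X(M, a) = -14
p(d) = 0
m(u, G) = 0 (m(u, G) = 0/(-2) = 0*(-½) = 0)
m(-7, V(1))² = 0² = 0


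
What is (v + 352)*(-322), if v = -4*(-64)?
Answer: -195776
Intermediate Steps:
v = 256
(v + 352)*(-322) = (256 + 352)*(-322) = 608*(-322) = -195776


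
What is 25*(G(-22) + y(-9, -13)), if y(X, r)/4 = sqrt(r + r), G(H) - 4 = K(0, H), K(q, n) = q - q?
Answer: 100 + 100*I*sqrt(26) ≈ 100.0 + 509.9*I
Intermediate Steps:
K(q, n) = 0
G(H) = 4 (G(H) = 4 + 0 = 4)
y(X, r) = 4*sqrt(2)*sqrt(r) (y(X, r) = 4*sqrt(r + r) = 4*sqrt(2*r) = 4*(sqrt(2)*sqrt(r)) = 4*sqrt(2)*sqrt(r))
25*(G(-22) + y(-9, -13)) = 25*(4 + 4*sqrt(2)*sqrt(-13)) = 25*(4 + 4*sqrt(2)*(I*sqrt(13))) = 25*(4 + 4*I*sqrt(26)) = 100 + 100*I*sqrt(26)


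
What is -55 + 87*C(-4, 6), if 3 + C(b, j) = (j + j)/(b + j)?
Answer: 206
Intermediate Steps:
C(b, j) = -3 + 2*j/(b + j) (C(b, j) = -3 + (j + j)/(b + j) = -3 + (2*j)/(b + j) = -3 + 2*j/(b + j))
-55 + 87*C(-4, 6) = -55 + 87*((-1*6 - 3*(-4))/(-4 + 6)) = -55 + 87*((-6 + 12)/2) = -55 + 87*((½)*6) = -55 + 87*3 = -55 + 261 = 206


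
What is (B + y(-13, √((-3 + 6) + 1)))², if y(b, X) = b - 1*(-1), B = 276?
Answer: 69696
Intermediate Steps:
y(b, X) = 1 + b (y(b, X) = b + 1 = 1 + b)
(B + y(-13, √((-3 + 6) + 1)))² = (276 + (1 - 13))² = (276 - 12)² = 264² = 69696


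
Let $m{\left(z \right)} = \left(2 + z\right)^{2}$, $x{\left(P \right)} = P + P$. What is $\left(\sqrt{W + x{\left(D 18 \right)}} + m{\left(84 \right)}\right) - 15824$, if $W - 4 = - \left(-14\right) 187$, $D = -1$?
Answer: $-8428 + \sqrt{2586} \approx -8377.1$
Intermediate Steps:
$x{\left(P \right)} = 2 P$
$W = 2622$ ($W = 4 - \left(-14\right) 187 = 4 - -2618 = 4 + 2618 = 2622$)
$\left(\sqrt{W + x{\left(D 18 \right)}} + m{\left(84 \right)}\right) - 15824 = \left(\sqrt{2622 + 2 \left(\left(-1\right) 18\right)} + \left(2 + 84\right)^{2}\right) - 15824 = \left(\sqrt{2622 + 2 \left(-18\right)} + 86^{2}\right) - 15824 = \left(\sqrt{2622 - 36} + 7396\right) - 15824 = \left(\sqrt{2586} + 7396\right) - 15824 = \left(7396 + \sqrt{2586}\right) - 15824 = -8428 + \sqrt{2586}$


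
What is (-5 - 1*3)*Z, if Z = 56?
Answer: -448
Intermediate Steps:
(-5 - 1*3)*Z = (-5 - 1*3)*56 = (-5 - 3)*56 = -8*56 = -448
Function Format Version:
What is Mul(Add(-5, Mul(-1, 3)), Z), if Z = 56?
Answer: -448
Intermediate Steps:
Mul(Add(-5, Mul(-1, 3)), Z) = Mul(Add(-5, Mul(-1, 3)), 56) = Mul(Add(-5, -3), 56) = Mul(-8, 56) = -448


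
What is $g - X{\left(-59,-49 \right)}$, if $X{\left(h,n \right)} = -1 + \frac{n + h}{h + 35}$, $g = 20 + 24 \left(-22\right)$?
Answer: $- \frac{1023}{2} \approx -511.5$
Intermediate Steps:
$g = -508$ ($g = 20 - 528 = -508$)
$X{\left(h,n \right)} = -1 + \frac{h + n}{35 + h}$
$g - X{\left(-59,-49 \right)} = -508 - \frac{-35 - 49}{35 - 59} = -508 - \frac{1}{-24} \left(-84\right) = -508 - \left(- \frac{1}{24}\right) \left(-84\right) = -508 - \frac{7}{2} = - \frac{1023}{2}$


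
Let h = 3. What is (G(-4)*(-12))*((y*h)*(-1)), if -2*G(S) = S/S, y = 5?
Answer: -90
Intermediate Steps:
G(S) = -½ (G(S) = -S/(2*S) = -½*1 = -½)
(G(-4)*(-12))*((y*h)*(-1)) = (-½*(-12))*((5*3)*(-1)) = 6*(15*(-1)) = 6*(-15) = -90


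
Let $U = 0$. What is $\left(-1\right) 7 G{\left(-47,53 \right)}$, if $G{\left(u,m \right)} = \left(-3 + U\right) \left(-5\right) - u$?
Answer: $-434$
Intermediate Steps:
$G{\left(u,m \right)} = 15 - u$ ($G{\left(u,m \right)} = \left(-3 + 0\right) \left(-5\right) - u = \left(-3\right) \left(-5\right) - u = 15 - u$)
$\left(-1\right) 7 G{\left(-47,53 \right)} = \left(-1\right) 7 \left(15 - -47\right) = - 7 \left(15 + 47\right) = \left(-7\right) 62 = -434$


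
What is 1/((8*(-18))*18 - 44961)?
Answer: -1/47553 ≈ -2.1029e-5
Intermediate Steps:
1/((8*(-18))*18 - 44961) = 1/(-144*18 - 44961) = 1/(-2592 - 44961) = 1/(-47553) = -1/47553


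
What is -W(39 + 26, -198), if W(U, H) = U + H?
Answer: 133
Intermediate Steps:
W(U, H) = H + U
-W(39 + 26, -198) = -(-198 + (39 + 26)) = -(-198 + 65) = -1*(-133) = 133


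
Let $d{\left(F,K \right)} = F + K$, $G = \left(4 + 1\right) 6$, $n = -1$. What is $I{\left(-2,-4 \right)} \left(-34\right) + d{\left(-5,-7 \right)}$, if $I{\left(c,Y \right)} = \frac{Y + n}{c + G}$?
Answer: $- \frac{83}{14} \approx -5.9286$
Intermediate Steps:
$G = 30$ ($G = 5 \cdot 6 = 30$)
$I{\left(c,Y \right)} = \frac{-1 + Y}{30 + c}$ ($I{\left(c,Y \right)} = \frac{Y - 1}{c + 30} = \frac{-1 + Y}{30 + c}$)
$I{\left(-2,-4 \right)} \left(-34\right) + d{\left(-5,-7 \right)} = \frac{-1 - 4}{30 - 2} \left(-34\right) - 12 = \frac{1}{28} \left(-5\right) \left(-34\right) - 12 = \left(- \frac{5}{28}\right) \left(-34\right) - 12 = \frac{85}{14} - 12 = - \frac{83}{14}$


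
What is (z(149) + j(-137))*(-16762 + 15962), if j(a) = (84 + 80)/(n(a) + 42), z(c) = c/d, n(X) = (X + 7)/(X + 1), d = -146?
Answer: -477185200/213233 ≈ -2237.9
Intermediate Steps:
n(X) = (7 + X)/(1 + X)
z(c) = -c/146 (z(c) = c/(-146) = c*(-1/146) = -c/146)
j(a) = 164/(42 + (7 + a)/(1 + a)) (j(a) = (84 + 80)/((7 + a)/(1 + a) + 42) = 164/(42 + (7 + a)/(1 + a)))
(z(149) + j(-137))*(-16762 + 15962) = (-1/146*149 + 164*(1 - 137)/(49 + 43*(-137)))*(-16762 + 15962) = (-149/146 + 164*(-136)/(49 - 5891))*(-800) = (-149/146 + 164*(-136)/(-5842))*(-800) = (-149/146 + 164*(-1/5842)*(-136))*(-800) = (-149/146 + 11152/2921)*(-800) = (1192963/426466)*(-800) = -477185200/213233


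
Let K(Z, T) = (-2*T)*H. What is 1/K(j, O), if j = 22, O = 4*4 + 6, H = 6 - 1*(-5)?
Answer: -1/484 ≈ -0.0020661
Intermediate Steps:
H = 11 (H = 6 + 5 = 11)
O = 22 (O = 16 + 6 = 22)
K(Z, T) = -22*T (K(Z, T) = -2*T*11 = -22*T)
1/K(j, O) = 1/(-22*22) = 1/(-484) = -1/484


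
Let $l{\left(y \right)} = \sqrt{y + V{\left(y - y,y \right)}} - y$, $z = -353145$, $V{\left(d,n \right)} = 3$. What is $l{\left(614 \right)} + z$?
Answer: $-353759 + \sqrt{617} \approx -3.5373 \cdot 10^{5}$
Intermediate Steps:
$l{\left(y \right)} = \sqrt{3 + y} - y$ ($l{\left(y \right)} = \sqrt{y + 3} - y = \sqrt{3 + y} - y$)
$l{\left(614 \right)} + z = \left(\sqrt{3 + 614} - 614\right) - 353145 = \left(\sqrt{617} - 614\right) - 353145 = \left(-614 + \sqrt{617}\right) - 353145 = -353759 + \sqrt{617}$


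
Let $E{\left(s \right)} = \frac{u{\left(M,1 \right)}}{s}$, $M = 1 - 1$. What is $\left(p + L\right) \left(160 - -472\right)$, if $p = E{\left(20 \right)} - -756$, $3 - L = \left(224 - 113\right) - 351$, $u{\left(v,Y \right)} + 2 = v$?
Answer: $\frac{3156524}{5} \approx 6.3131 \cdot 10^{5}$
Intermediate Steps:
$M = 0$ ($M = 1 - 1 = 0$)
$u{\left(v,Y \right)} = -2 + v$
$E{\left(s \right)} = - \frac{2}{s}$ ($E{\left(s \right)} = \frac{-2 + 0}{s} = - \frac{2}{s}$)
$L = 243$ ($L = 3 - \left(\left(224 - 113\right) - 351\right) = 3 - \left(111 - 351\right) = 3 - -240 = 3 + 240 = 243$)
$p = \frac{7559}{10}$ ($p = - \frac{2}{20} - -756 = \left(-2\right) \frac{1}{20} + 756 = - \frac{1}{10} + 756 = \frac{7559}{10} \approx 755.9$)
$\left(p + L\right) \left(160 - -472\right) = \left(\frac{7559}{10} + 243\right) \left(160 - -472\right) = \frac{9989 \left(160 + 472\right)}{10} = \frac{9989}{10} \cdot 632 = \frac{3156524}{5}$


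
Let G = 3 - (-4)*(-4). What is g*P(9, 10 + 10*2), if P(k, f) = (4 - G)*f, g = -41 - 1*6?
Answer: -23970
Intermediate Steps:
g = -47 (g = -41 - 6 = -47)
G = -13 (G = 3 - 1*16 = 3 - 16 = -13)
P(k, f) = 17*f (P(k, f) = (4 - 1*(-13))*f = (4 + 13)*f = 17*f)
g*P(9, 10 + 10*2) = -799*(10 + 10*2) = -799*(10 + 20) = -799*30 = -47*510 = -23970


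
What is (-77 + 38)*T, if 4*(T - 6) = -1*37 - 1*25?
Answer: 741/2 ≈ 370.50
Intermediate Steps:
T = -19/2 (T = 6 + (-1*37 - 1*25)/4 = 6 + (-37 - 25)/4 = 6 + (¼)*(-62) = 6 - 31/2 = -19/2 ≈ -9.5000)
(-77 + 38)*T = (-77 + 38)*(-19/2) = -39*(-19/2) = 741/2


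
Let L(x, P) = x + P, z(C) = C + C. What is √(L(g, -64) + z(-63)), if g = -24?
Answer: I*√214 ≈ 14.629*I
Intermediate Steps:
z(C) = 2*C
L(x, P) = P + x
√(L(g, -64) + z(-63)) = √((-64 - 24) + 2*(-63)) = √(-88 - 126) = √(-214) = I*√214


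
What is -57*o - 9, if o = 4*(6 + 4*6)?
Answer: -6849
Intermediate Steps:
o = 120 (o = 4*(6 + 24) = 4*30 = 120)
-57*o - 9 = -57*120 - 9 = -6840 - 9 = -6849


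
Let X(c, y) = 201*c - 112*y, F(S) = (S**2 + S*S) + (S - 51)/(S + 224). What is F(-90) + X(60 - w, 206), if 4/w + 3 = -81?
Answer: 4874335/938 ≈ 5196.5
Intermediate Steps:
w = -1/21 (w = 4/(-3 - 81) = 4/(-84) = 4*(-1/84) = -1/21 ≈ -0.047619)
F(S) = 2*S**2 + (-51 + S)/(224 + S) (F(S) = (S**2 + S**2) + (-51 + S)/(224 + S) = 2*S**2 + (-51 + S)/(224 + S))
X(c, y) = -112*y + 201*c
F(-90) + X(60 - w, 206) = (-51 - 90 + 2*(-90)**3 + 448*(-90)**2)/(224 - 90) + (-112*206 + 201*(60 - 1*(-1/21))) = (-51 - 90 + 2*(-729000) + 448*8100)/134 + (-23072 + 201*(60 + 1/21)) = (-51 - 90 - 1458000 + 3628800)/134 + (-23072 + 201*(1261/21)) = (1/134)*2170659 + (-23072 + 84487/7) = 2170659/134 - 77017/7 = 4874335/938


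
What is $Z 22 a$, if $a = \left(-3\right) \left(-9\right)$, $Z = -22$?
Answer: $-13068$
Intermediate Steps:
$a = 27$
$Z 22 a = \left(-22\right) 22 \cdot 27 = \left(-484\right) 27 = -13068$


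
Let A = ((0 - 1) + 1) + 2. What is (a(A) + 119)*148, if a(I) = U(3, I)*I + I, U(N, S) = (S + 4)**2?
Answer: 28564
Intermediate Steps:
U(N, S) = (4 + S)**2
A = 2 (A = (-1 + 1) + 2 = 0 + 2 = 2)
a(I) = I + I*(4 + I)**2 (a(I) = (4 + I)**2*I + I = I*(4 + I)**2 + I = I + I*(4 + I)**2)
(a(A) + 119)*148 = (2*(1 + (4 + 2)**2) + 119)*148 = (2*(1 + 6**2) + 119)*148 = (2*(1 + 36) + 119)*148 = (2*37 + 119)*148 = (74 + 119)*148 = 193*148 = 28564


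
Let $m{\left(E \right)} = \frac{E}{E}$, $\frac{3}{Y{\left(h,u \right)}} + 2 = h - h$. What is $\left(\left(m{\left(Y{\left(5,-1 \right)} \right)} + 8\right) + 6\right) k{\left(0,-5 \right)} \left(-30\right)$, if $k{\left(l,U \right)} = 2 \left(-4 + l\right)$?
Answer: $3600$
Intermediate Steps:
$Y{\left(h,u \right)} = - \frac{3}{2}$ ($Y{\left(h,u \right)} = \frac{3}{-2 + \left(h - h\right)} = \frac{3}{-2 + 0} = \frac{3}{-2} = 3 \left(- \frac{1}{2}\right) = - \frac{3}{2}$)
$m{\left(E \right)} = 1$
$k{\left(l,U \right)} = -8 + 2 l$
$\left(\left(m{\left(Y{\left(5,-1 \right)} \right)} + 8\right) + 6\right) k{\left(0,-5 \right)} \left(-30\right) = \left(\left(1 + 8\right) + 6\right) \left(-8 + 2 \cdot 0\right) \left(-30\right) = \left(9 + 6\right) \left(-8 + 0\right) \left(-30\right) = 15 \left(-8\right) \left(-30\right) = \left(-120\right) \left(-30\right) = 3600$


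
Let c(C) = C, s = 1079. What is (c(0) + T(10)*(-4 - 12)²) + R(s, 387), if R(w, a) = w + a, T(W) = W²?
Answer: 27066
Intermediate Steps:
R(w, a) = a + w
(c(0) + T(10)*(-4 - 12)²) + R(s, 387) = (0 + 10²*(-4 - 12)²) + (387 + 1079) = (0 + 100*(-16)²) + 1466 = (0 + 100*256) + 1466 = (0 + 25600) + 1466 = 25600 + 1466 = 27066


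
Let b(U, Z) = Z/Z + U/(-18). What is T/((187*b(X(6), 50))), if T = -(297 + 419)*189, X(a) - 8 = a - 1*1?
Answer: -2435832/935 ≈ -2605.2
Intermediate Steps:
X(a) = 7 + a (X(a) = 8 + (a - 1*1) = 8 + (a - 1) = 8 + (-1 + a) = 7 + a)
b(U, Z) = 1 - U/18 (b(U, Z) = 1 + U*(-1/18) = 1 - U/18)
T = -135324 (T = -716*189 = -1*135324 = -135324)
T/((187*b(X(6), 50))) = -135324*1/(187*(1 - (7 + 6)/18)) = -135324*1/(187*(1 - 1/18*13)) = -135324*1/(187*(1 - 13/18)) = -135324/(187*(5/18)) = -135324/935/18 = -135324*18/935 = -2435832/935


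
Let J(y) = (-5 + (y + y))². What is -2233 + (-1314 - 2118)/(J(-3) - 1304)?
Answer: -202939/91 ≈ -2230.1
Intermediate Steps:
J(y) = (-5 + 2*y)²
-2233 + (-1314 - 2118)/(J(-3) - 1304) = -2233 + (-1314 - 2118)/((-5 + 2*(-3))² - 1304) = -2233 - 3432/((-5 - 6)² - 1304) = -2233 - 3432/((-11)² - 1304) = -2233 - 3432/(121 - 1304) = -2233 - 3432/(-1183) = -2233 - 3432*(-1/1183) = -2233 + 264/91 = -202939/91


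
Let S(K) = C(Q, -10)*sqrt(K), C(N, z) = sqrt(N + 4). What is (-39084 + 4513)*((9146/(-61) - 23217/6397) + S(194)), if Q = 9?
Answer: 2071604912629/390217 - 34571*sqrt(2522) ≈ 3.5727e+6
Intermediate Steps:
C(N, z) = sqrt(4 + N)
S(K) = sqrt(13)*sqrt(K) (S(K) = sqrt(4 + 9)*sqrt(K) = sqrt(13)*sqrt(K))
(-39084 + 4513)*((9146/(-61) - 23217/6397) + S(194)) = (-39084 + 4513)*((9146/(-61) - 23217/6397) + sqrt(13)*sqrt(194)) = -34571*((9146*(-1/61) - 23217*1/6397) + sqrt(2522)) = -34571*((-9146/61 - 23217/6397) + sqrt(2522)) = -34571*(-59923199/390217 + sqrt(2522)) = 2071604912629/390217 - 34571*sqrt(2522)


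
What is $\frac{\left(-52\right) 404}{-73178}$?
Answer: $\frac{10504}{36589} \approx 0.28708$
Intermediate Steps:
$\frac{\left(-52\right) 404}{-73178} = \left(-21008\right) \left(- \frac{1}{73178}\right) = \frac{10504}{36589}$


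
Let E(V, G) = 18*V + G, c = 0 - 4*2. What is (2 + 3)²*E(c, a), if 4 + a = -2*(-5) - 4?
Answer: -3550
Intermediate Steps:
c = -8 (c = 0 - 8 = -8)
a = 2 (a = -4 + (-2*(-5) - 4) = -4 + (10 - 4) = -4 + 6 = 2)
E(V, G) = G + 18*V
(2 + 3)²*E(c, a) = (2 + 3)²*(2 + 18*(-8)) = 5²*(2 - 144) = 25*(-142) = -3550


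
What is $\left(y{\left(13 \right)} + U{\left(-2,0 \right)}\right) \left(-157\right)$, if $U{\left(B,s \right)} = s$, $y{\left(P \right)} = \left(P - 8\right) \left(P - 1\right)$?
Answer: $-9420$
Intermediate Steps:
$y{\left(P \right)} = \left(-1 + P\right) \left(-8 + P\right)$ ($y{\left(P \right)} = \left(-8 + P\right) \left(-1 + P\right) = \left(-1 + P\right) \left(-8 + P\right)$)
$\left(y{\left(13 \right)} + U{\left(-2,0 \right)}\right) \left(-157\right) = \left(\left(8 + 13^{2} - 117\right) + 0\right) \left(-157\right) = \left(\left(8 + 169 - 117\right) + 0\right) \left(-157\right) = \left(60 + 0\right) \left(-157\right) = 60 \left(-157\right) = -9420$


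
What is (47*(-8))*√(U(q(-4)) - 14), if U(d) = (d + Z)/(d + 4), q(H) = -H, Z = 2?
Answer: -188*I*√53 ≈ -1368.7*I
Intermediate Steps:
U(d) = (2 + d)/(4 + d) (U(d) = (d + 2)/(d + 4) = (2 + d)/(4 + d))
(47*(-8))*√(U(q(-4)) - 14) = (47*(-8))*√((2 - 1*(-4))/(4 - 1*(-4)) - 14) = -376*√((2 + 4)/(4 + 4) - 14) = -376*√(6/8 - 14) = -376*√((⅛)*6 - 14) = -376*√(¾ - 14) = -188*I*√53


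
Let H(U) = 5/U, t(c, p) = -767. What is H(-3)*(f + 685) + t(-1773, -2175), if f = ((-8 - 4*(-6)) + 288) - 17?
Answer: -2387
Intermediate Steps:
f = 287 (f = ((-8 + 24) + 288) - 17 = (16 + 288) - 17 = 304 - 17 = 287)
H(-3)*(f + 685) + t(-1773, -2175) = (5/(-3))*(287 + 685) - 767 = (5*(-1/3))*972 - 767 = -5/3*972 - 767 = -1620 - 767 = -2387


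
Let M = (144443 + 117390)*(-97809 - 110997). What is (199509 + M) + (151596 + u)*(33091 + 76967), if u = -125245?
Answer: -51771963531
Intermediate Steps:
M = -54672301398 (M = 261833*(-208806) = -54672301398)
(199509 + M) + (151596 + u)*(33091 + 76967) = (199509 - 54672301398) + (151596 - 125245)*(33091 + 76967) = -54672101889 + 26351*110058 = -54672101889 + 2900138358 = -51771963531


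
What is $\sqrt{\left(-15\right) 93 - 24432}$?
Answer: $i \sqrt{25827} \approx 160.71 i$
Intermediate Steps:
$\sqrt{\left(-15\right) 93 - 24432} = \sqrt{-1395 - 24432} = \sqrt{-25827} = i \sqrt{25827}$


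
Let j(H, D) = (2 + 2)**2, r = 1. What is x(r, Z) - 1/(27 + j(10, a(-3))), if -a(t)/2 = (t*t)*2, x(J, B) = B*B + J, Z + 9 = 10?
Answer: 85/43 ≈ 1.9767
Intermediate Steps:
Z = 1 (Z = -9 + 10 = 1)
x(J, B) = J + B**2 (x(J, B) = B**2 + J = J + B**2)
a(t) = -4*t**2 (a(t) = -2*t*t*2 = -2*t**2*2 = -4*t**2)
j(H, D) = 16 (j(H, D) = 4**2 = 16)
x(r, Z) - 1/(27 + j(10, a(-3))) = (1 + 1**2) - 1/(27 + 16) = (1 + 1) - 1/43 = 2 - 1*1/43 = 2 - 1/43 = 85/43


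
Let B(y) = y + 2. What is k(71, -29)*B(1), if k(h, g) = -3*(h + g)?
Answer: -378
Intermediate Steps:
B(y) = 2 + y
k(h, g) = -3*g - 3*h (k(h, g) = -3*(g + h) = -3*g - 3*h)
k(71, -29)*B(1) = (-3*(-29) - 3*71)*(2 + 1) = (87 - 213)*3 = -126*3 = -378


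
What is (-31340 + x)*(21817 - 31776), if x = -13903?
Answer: 450575037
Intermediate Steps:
(-31340 + x)*(21817 - 31776) = (-31340 - 13903)*(21817 - 31776) = -45243*(-9959) = 450575037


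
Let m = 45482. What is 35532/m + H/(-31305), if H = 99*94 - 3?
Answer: 114868369/237302335 ≈ 0.48406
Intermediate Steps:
H = 9303 (H = 9306 - 3 = 9303)
35532/m + H/(-31305) = 35532/45482 + 9303/(-31305) = 35532*(1/45482) + 9303*(-1/31305) = 17766/22741 - 3101/10435 = 114868369/237302335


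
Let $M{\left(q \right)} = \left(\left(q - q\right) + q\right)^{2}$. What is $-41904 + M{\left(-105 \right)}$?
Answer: $-30879$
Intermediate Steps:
$M{\left(q \right)} = q^{2}$ ($M{\left(q \right)} = \left(0 + q\right)^{2} = q^{2}$)
$-41904 + M{\left(-105 \right)} = -41904 + \left(-105\right)^{2} = -41904 + 11025 = -30879$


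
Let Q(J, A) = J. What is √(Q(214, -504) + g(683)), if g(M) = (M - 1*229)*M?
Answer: 2*√77574 ≈ 557.04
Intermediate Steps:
g(M) = M*(-229 + M) (g(M) = (M - 229)*M = (-229 + M)*M = M*(-229 + M))
√(Q(214, -504) + g(683)) = √(214 + 683*(-229 + 683)) = √(214 + 683*454) = √(214 + 310082) = √310296 = 2*√77574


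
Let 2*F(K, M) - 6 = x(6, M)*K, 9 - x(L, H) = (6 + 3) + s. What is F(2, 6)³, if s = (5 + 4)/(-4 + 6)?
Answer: -27/8 ≈ -3.3750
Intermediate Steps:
s = 9/2 ≈ 4.5000
x(L, H) = -9/2 (x(L, H) = 9 - ((6 + 3) + 9/2) = 9 - (9 + 9/2) = 9 - 1*27/2 = 9 - 27/2 = -9/2)
F(K, M) = 3 - 9*K/4 (F(K, M) = 3 + (-9*K/2)/2 = 3 - 9*K/4)
F(2, 6)³ = (3 - 9/4*2)³ = (3 - 9/2)³ = (-3/2)³ = -27/8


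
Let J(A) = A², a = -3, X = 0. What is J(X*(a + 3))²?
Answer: 0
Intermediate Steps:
J(X*(a + 3))² = ((0*(-3 + 3))²)² = ((0*0)²)² = (0²)² = 0² = 0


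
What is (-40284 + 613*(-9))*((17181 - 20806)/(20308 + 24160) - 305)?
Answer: 621353083365/44468 ≈ 1.3973e+7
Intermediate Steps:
(-40284 + 613*(-9))*((17181 - 20806)/(20308 + 24160) - 305) = (-40284 - 5517)*(-3625/44468 - 305) = -45801*(-3625*1/44468 - 305) = -45801*(-3625/44468 - 305) = -45801*(-13566365/44468) = 621353083365/44468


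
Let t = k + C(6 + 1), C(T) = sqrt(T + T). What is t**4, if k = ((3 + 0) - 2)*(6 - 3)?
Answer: (3 + sqrt(14))**4 ≈ 2065.7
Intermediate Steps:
C(T) = sqrt(2)*sqrt(T) (C(T) = sqrt(2*T) = sqrt(2)*sqrt(T))
k = 3 (k = (3 - 2)*3 = 1*3 = 3)
t = 3 + sqrt(14) (t = 3 + sqrt(2)*sqrt(6 + 1) = 3 + sqrt(2)*sqrt(7) = 3 + sqrt(14) ≈ 6.7417)
t**4 = (3 + sqrt(14))**4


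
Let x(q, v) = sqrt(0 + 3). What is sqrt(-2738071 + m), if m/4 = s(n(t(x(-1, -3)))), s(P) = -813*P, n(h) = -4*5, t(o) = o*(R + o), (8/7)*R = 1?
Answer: I*sqrt(2673031) ≈ 1634.9*I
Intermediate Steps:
R = 7/8 (R = (7/8)*1 = 7/8 ≈ 0.87500)
x(q, v) = sqrt(3)
t(o) = o*(7/8 + o)
n(h) = -20
m = 65040 (m = 4*(-813*(-20)) = 4*16260 = 65040)
sqrt(-2738071 + m) = sqrt(-2738071 + 65040) = sqrt(-2673031) = I*sqrt(2673031)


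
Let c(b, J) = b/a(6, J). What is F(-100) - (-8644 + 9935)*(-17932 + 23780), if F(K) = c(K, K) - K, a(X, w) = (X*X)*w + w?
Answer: -279337715/37 ≈ -7.5497e+6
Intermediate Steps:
a(X, w) = w + w*X**2 (a(X, w) = X**2*w + w = w*X**2 + w = w + w*X**2)
c(b, J) = b/(37*J) (c(b, J) = b/((J*(1 + 6**2))) = b/((J*(1 + 36))) = b/((J*37)) = b/((37*J)) = b*(1/(37*J)) = b/(37*J))
F(K) = 1/37 - K (F(K) = K/(37*K) - K = 1/37 - K)
F(-100) - (-8644 + 9935)*(-17932 + 23780) = (1/37 - 1*(-100)) - (-8644 + 9935)*(-17932 + 23780) = (1/37 + 100) - 1291*5848 = 3701/37 - 1*7549768 = 3701/37 - 7549768 = -279337715/37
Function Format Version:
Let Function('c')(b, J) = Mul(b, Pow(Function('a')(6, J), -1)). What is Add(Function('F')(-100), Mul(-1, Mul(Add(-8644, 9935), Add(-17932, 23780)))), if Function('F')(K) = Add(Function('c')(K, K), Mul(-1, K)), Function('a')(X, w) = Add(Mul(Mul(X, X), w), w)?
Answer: Rational(-279337715, 37) ≈ -7.5497e+6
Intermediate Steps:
Function('a')(X, w) = Add(w, Mul(w, Pow(X, 2))) (Function('a')(X, w) = Add(Mul(Pow(X, 2), w), w) = Add(Mul(w, Pow(X, 2)), w) = Add(w, Mul(w, Pow(X, 2))))
Function('c')(b, J) = Mul(Rational(1, 37), b, Pow(J, -1)) (Function('c')(b, J) = Mul(b, Pow(Mul(J, Add(1, Pow(6, 2))), -1)) = Mul(b, Pow(Mul(J, Add(1, 36)), -1)) = Mul(b, Pow(Mul(J, 37), -1)) = Mul(b, Pow(Mul(37, J), -1)) = Mul(b, Mul(Rational(1, 37), Pow(J, -1))) = Mul(Rational(1, 37), b, Pow(J, -1)))
Function('F')(K) = Add(Rational(1, 37), Mul(-1, K)) (Function('F')(K) = Add(Mul(Rational(1, 37), K, Pow(K, -1)), Mul(-1, K)) = Add(Rational(1, 37), Mul(-1, K)))
Add(Function('F')(-100), Mul(-1, Mul(Add(-8644, 9935), Add(-17932, 23780)))) = Add(Add(Rational(1, 37), Mul(-1, -100)), Mul(-1, Mul(Add(-8644, 9935), Add(-17932, 23780)))) = Add(Add(Rational(1, 37), 100), Mul(-1, Mul(1291, 5848))) = Add(Rational(3701, 37), Mul(-1, 7549768)) = Add(Rational(3701, 37), -7549768) = Rational(-279337715, 37)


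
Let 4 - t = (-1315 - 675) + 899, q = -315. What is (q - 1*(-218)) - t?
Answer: -1192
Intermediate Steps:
t = 1095 (t = 4 - ((-1315 - 675) + 899) = 4 - (-1990 + 899) = 4 - 1*(-1091) = 4 + 1091 = 1095)
(q - 1*(-218)) - t = (-315 - 1*(-218)) - 1*1095 = (-315 + 218) - 1095 = -97 - 1095 = -1192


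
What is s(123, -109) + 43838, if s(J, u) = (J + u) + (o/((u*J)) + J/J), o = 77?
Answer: 587937094/13407 ≈ 43853.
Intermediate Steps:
s(J, u) = 1 + J + u + 77/(J*u) (s(J, u) = (J + u) + (77/((u*J)) + J/J) = (J + u) + (77/((J*u)) + 1) = (J + u) + (77*(1/(J*u)) + 1) = (J + u) + (77/(J*u) + 1) = (J + u) + (1 + 77/(J*u)) = 1 + J + u + 77/(J*u))
s(123, -109) + 43838 = (1 + 123 - 109 + 77/(123*(-109))) + 43838 = (1 + 123 - 109 + 77*(1/123)*(-1/109)) + 43838 = (1 + 123 - 109 - 77/13407) + 43838 = 201028/13407 + 43838 = 587937094/13407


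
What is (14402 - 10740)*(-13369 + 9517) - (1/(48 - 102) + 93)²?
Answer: -41158376425/2916 ≈ -1.4115e+7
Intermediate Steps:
(14402 - 10740)*(-13369 + 9517) - (1/(48 - 102) + 93)² = 3662*(-3852) - (1/(-54) + 93)² = -14106024 - (-1/54 + 93)² = -14106024 - (5021/54)² = -14106024 - 1*25210441/2916 = -14106024 - 25210441/2916 = -41158376425/2916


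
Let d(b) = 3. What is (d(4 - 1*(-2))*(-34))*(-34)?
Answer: 3468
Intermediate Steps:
(d(4 - 1*(-2))*(-34))*(-34) = (3*(-34))*(-34) = -102*(-34) = 3468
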